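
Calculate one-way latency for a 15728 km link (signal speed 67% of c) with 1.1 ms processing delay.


Speed = 0.67 * 3e5 km/s = 201000 km/s
Propagation delay = 15728 / 201000 = 0.0782 s = 78.2488 ms
Processing delay = 1.1 ms
Total one-way latency = 79.3488 ms


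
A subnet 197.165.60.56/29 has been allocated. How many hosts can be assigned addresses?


Host bits = 32 - 29 = 3
Total addresses = 2^3 = 8
Usable = total - 2 (network and broadcast)
Usable hosts: 6


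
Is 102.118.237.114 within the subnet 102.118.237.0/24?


Subnet network: 102.118.237.0
Test IP AND mask: 102.118.237.0
Yes, 102.118.237.114 is in 102.118.237.0/24


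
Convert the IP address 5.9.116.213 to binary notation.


5 = 00000101
9 = 00001001
116 = 01110100
213 = 11010101
Binary: 00000101.00001001.01110100.11010101


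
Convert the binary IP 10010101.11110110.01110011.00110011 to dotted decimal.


10010101 = 149
11110110 = 246
01110011 = 115
00110011 = 51
IP: 149.246.115.51


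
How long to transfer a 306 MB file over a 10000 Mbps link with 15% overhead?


Effective throughput = 10000 * (1 - 15/100) = 8500 Mbps
File size in Mb = 306 * 8 = 2448 Mb
Time = 2448 / 8500
Time = 0.288 seconds


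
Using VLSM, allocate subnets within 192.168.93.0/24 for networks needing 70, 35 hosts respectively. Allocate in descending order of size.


70 hosts -> /25 (126 usable): 192.168.93.0/25
35 hosts -> /26 (62 usable): 192.168.93.128/26
Allocation: 192.168.93.0/25 (70 hosts, 126 usable); 192.168.93.128/26 (35 hosts, 62 usable)


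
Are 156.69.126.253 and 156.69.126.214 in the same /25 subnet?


Mask: 255.255.255.128
156.69.126.253 AND mask = 156.69.126.128
156.69.126.214 AND mask = 156.69.126.128
Yes, same subnet (156.69.126.128)


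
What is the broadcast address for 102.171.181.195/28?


Network: 102.171.181.192/28
Host bits = 4
Set all host bits to 1:
Broadcast: 102.171.181.207


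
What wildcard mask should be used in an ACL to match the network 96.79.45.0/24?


Subnet mask: 255.255.255.0
Wildcard = 255.255.255.255 - subnet mask
255 - 255 = 0
255 - 255 = 0
255 - 255 = 0
255 - 0 = 255
Wildcard: 0.0.0.255


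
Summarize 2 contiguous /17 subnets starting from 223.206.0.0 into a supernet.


Original prefix: /17
Number of subnets: 2 = 2^1
New prefix = 17 - 1 = 16
Supernet: 223.206.0.0/16


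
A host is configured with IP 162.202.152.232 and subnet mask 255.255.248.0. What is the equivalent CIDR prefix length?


Binary: 11111111.11111111.11111000.00000000
Count leading 1s
Prefix: /21


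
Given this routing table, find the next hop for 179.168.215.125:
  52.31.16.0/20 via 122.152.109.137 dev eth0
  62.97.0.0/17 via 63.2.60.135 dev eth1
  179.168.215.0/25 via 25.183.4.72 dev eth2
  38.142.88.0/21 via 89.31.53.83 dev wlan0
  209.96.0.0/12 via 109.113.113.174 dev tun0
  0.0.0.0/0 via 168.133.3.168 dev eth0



Longest prefix match for 179.168.215.125:
  /20 52.31.16.0: no
  /17 62.97.0.0: no
  /25 179.168.215.0: MATCH
  /21 38.142.88.0: no
  /12 209.96.0.0: no
  /0 0.0.0.0: MATCH
Selected: next-hop 25.183.4.72 via eth2 (matched /25)


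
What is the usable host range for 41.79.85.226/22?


Network: 41.79.84.0
Broadcast: 41.79.87.255
First usable = network + 1
Last usable = broadcast - 1
Range: 41.79.84.1 to 41.79.87.254


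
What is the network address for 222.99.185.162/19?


IP:   11011110.01100011.10111001.10100010
Mask: 11111111.11111111.11100000.00000000
AND operation:
Net:  11011110.01100011.10100000.00000000
Network: 222.99.160.0/19


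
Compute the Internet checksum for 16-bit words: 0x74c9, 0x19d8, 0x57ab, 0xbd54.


Sum all words (with carry folding):
+ 0x74c9 = 0x74c9
+ 0x19d8 = 0x8ea1
+ 0x57ab = 0xe64c
+ 0xbd54 = 0xa3a1
One's complement: ~0xa3a1
Checksum = 0x5c5e


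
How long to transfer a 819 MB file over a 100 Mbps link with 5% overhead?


Effective throughput = 100 * (1 - 5/100) = 95 Mbps
File size in Mb = 819 * 8 = 6552 Mb
Time = 6552 / 95
Time = 68.9684 seconds


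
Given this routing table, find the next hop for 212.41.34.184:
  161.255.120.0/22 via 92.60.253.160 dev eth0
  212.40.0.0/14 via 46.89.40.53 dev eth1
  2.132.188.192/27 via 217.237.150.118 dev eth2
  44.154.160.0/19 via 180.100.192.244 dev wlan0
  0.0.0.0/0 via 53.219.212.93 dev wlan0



Longest prefix match for 212.41.34.184:
  /22 161.255.120.0: no
  /14 212.40.0.0: MATCH
  /27 2.132.188.192: no
  /19 44.154.160.0: no
  /0 0.0.0.0: MATCH
Selected: next-hop 46.89.40.53 via eth1 (matched /14)


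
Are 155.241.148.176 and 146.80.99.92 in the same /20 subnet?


Mask: 255.255.240.0
155.241.148.176 AND mask = 155.241.144.0
146.80.99.92 AND mask = 146.80.96.0
No, different subnets (155.241.144.0 vs 146.80.96.0)


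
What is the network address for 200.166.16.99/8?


IP:   11001000.10100110.00010000.01100011
Mask: 11111111.00000000.00000000.00000000
AND operation:
Net:  11001000.00000000.00000000.00000000
Network: 200.0.0.0/8


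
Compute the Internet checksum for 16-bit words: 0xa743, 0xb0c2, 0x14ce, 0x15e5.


Sum all words (with carry folding):
+ 0xa743 = 0xa743
+ 0xb0c2 = 0x5806
+ 0x14ce = 0x6cd4
+ 0x15e5 = 0x82b9
One's complement: ~0x82b9
Checksum = 0x7d46


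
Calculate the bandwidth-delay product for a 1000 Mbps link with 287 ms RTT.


BDP = bandwidth * RTT
= 1000 Mbps * 287 ms
= 1000 * 1e6 * 287 / 1000 bits
= 287000000 bits
= 35875000 bytes
= 35034.1797 KB
BDP = 287000000 bits (35875000 bytes)


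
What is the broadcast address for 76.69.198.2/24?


Network: 76.69.198.0/24
Host bits = 8
Set all host bits to 1:
Broadcast: 76.69.198.255


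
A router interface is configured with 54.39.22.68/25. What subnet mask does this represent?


/25 means 25 network bits, 7 host bits
Binary: 11111111111111111111111110000000
Mask: 255.255.255.128


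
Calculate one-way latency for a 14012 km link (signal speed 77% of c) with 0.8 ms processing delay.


Speed = 0.77 * 3e5 km/s = 231000 km/s
Propagation delay = 14012 / 231000 = 0.0607 s = 60.658 ms
Processing delay = 0.8 ms
Total one-way latency = 61.458 ms


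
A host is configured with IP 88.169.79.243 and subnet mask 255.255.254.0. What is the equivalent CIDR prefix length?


Binary: 11111111.11111111.11111110.00000000
Count leading 1s
Prefix: /23


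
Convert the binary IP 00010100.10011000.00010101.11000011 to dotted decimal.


00010100 = 20
10011000 = 152
00010101 = 21
11000011 = 195
IP: 20.152.21.195


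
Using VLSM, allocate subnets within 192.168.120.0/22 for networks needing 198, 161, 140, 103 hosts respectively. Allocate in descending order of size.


198 hosts -> /24 (254 usable): 192.168.120.0/24
161 hosts -> /24 (254 usable): 192.168.121.0/24
140 hosts -> /24 (254 usable): 192.168.122.0/24
103 hosts -> /25 (126 usable): 192.168.123.0/25
Allocation: 192.168.120.0/24 (198 hosts, 254 usable); 192.168.121.0/24 (161 hosts, 254 usable); 192.168.122.0/24 (140 hosts, 254 usable); 192.168.123.0/25 (103 hosts, 126 usable)


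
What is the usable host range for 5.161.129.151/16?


Network: 5.161.0.0
Broadcast: 5.161.255.255
First usable = network + 1
Last usable = broadcast - 1
Range: 5.161.0.1 to 5.161.255.254


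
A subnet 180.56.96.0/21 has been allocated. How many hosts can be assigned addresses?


Host bits = 32 - 21 = 11
Total addresses = 2^11 = 2048
Usable = total - 2 (network and broadcast)
Usable hosts: 2046


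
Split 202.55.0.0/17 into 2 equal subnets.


New prefix = 17 + 1 = 18
Each subnet has 16384 addresses
  202.55.0.0/18
  202.55.64.0/18
Subnets: 202.55.0.0/18, 202.55.64.0/18


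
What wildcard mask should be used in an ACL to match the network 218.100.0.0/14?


Subnet mask: 255.252.0.0
Wildcard = 255.255.255.255 - subnet mask
255 - 255 = 0
255 - 252 = 3
255 - 0 = 255
255 - 0 = 255
Wildcard: 0.3.255.255


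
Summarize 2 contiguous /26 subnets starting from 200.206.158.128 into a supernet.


Original prefix: /26
Number of subnets: 2 = 2^1
New prefix = 26 - 1 = 25
Supernet: 200.206.158.128/25


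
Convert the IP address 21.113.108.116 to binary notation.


21 = 00010101
113 = 01110001
108 = 01101100
116 = 01110100
Binary: 00010101.01110001.01101100.01110100


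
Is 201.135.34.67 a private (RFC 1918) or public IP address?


RFC 1918 private ranges:
  10.0.0.0/8 (10.0.0.0 - 10.255.255.255)
  172.16.0.0/12 (172.16.0.0 - 172.31.255.255)
  192.168.0.0/16 (192.168.0.0 - 192.168.255.255)
Public (not in any RFC 1918 range)


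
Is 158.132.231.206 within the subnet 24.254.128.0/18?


Subnet network: 24.254.128.0
Test IP AND mask: 158.132.192.0
No, 158.132.231.206 is not in 24.254.128.0/18


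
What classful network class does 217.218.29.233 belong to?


First octet: 217
Binary: 11011001
110xxxxx -> Class C (192-223)
Class C, default mask 255.255.255.0 (/24)


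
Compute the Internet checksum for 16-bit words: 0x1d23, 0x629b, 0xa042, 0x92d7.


Sum all words (with carry folding):
+ 0x1d23 = 0x1d23
+ 0x629b = 0x7fbe
+ 0xa042 = 0x2001
+ 0x92d7 = 0xb2d8
One's complement: ~0xb2d8
Checksum = 0x4d27


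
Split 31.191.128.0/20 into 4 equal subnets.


New prefix = 20 + 2 = 22
Each subnet has 1024 addresses
  31.191.128.0/22
  31.191.132.0/22
  31.191.136.0/22
  31.191.140.0/22
Subnets: 31.191.128.0/22, 31.191.132.0/22, 31.191.136.0/22, 31.191.140.0/22


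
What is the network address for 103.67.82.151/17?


IP:   01100111.01000011.01010010.10010111
Mask: 11111111.11111111.10000000.00000000
AND operation:
Net:  01100111.01000011.00000000.00000000
Network: 103.67.0.0/17


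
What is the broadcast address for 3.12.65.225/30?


Network: 3.12.65.224/30
Host bits = 2
Set all host bits to 1:
Broadcast: 3.12.65.227


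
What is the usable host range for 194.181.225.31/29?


Network: 194.181.225.24
Broadcast: 194.181.225.31
First usable = network + 1
Last usable = broadcast - 1
Range: 194.181.225.25 to 194.181.225.30


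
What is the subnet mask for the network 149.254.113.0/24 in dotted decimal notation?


/24 means 24 network bits, 8 host bits
Binary: 11111111111111111111111100000000
Mask: 255.255.255.0


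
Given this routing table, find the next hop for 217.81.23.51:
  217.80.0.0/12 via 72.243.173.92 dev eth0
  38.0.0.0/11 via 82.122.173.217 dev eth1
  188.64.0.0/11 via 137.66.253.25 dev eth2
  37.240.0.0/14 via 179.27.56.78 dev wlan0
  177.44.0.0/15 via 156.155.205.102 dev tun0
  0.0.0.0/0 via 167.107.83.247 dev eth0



Longest prefix match for 217.81.23.51:
  /12 217.80.0.0: MATCH
  /11 38.0.0.0: no
  /11 188.64.0.0: no
  /14 37.240.0.0: no
  /15 177.44.0.0: no
  /0 0.0.0.0: MATCH
Selected: next-hop 72.243.173.92 via eth0 (matched /12)


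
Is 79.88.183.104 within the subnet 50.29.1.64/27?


Subnet network: 50.29.1.64
Test IP AND mask: 79.88.183.96
No, 79.88.183.104 is not in 50.29.1.64/27


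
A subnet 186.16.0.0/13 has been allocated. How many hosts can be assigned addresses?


Host bits = 32 - 13 = 19
Total addresses = 2^19 = 524288
Usable = total - 2 (network and broadcast)
Usable hosts: 524286


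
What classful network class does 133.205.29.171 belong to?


First octet: 133
Binary: 10000101
10xxxxxx -> Class B (128-191)
Class B, default mask 255.255.0.0 (/16)


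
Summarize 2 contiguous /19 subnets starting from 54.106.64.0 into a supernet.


Original prefix: /19
Number of subnets: 2 = 2^1
New prefix = 19 - 1 = 18
Supernet: 54.106.64.0/18


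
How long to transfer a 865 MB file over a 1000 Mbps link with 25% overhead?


Effective throughput = 1000 * (1 - 25/100) = 750 Mbps
File size in Mb = 865 * 8 = 6920 Mb
Time = 6920 / 750
Time = 9.2267 seconds


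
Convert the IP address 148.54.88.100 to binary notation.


148 = 10010100
54 = 00110110
88 = 01011000
100 = 01100100
Binary: 10010100.00110110.01011000.01100100


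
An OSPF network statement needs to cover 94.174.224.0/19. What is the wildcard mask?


Subnet mask: 255.255.224.0
Wildcard = 255.255.255.255 - subnet mask
255 - 255 = 0
255 - 255 = 0
255 - 224 = 31
255 - 0 = 255
Wildcard: 0.0.31.255


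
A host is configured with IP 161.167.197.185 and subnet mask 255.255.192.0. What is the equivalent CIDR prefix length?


Binary: 11111111.11111111.11000000.00000000
Count leading 1s
Prefix: /18


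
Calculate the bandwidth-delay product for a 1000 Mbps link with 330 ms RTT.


BDP = bandwidth * RTT
= 1000 Mbps * 330 ms
= 1000 * 1e6 * 330 / 1000 bits
= 330000000 bits
= 41250000 bytes
= 40283.2031 KB
BDP = 330000000 bits (41250000 bytes)


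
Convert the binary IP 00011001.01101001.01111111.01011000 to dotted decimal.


00011001 = 25
01101001 = 105
01111111 = 127
01011000 = 88
IP: 25.105.127.88


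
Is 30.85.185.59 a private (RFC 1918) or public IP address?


RFC 1918 private ranges:
  10.0.0.0/8 (10.0.0.0 - 10.255.255.255)
  172.16.0.0/12 (172.16.0.0 - 172.31.255.255)
  192.168.0.0/16 (192.168.0.0 - 192.168.255.255)
Public (not in any RFC 1918 range)


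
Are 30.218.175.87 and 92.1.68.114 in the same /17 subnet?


Mask: 255.255.128.0
30.218.175.87 AND mask = 30.218.128.0
92.1.68.114 AND mask = 92.1.0.0
No, different subnets (30.218.128.0 vs 92.1.0.0)


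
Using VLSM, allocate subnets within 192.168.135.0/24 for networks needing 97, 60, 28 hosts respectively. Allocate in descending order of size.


97 hosts -> /25 (126 usable): 192.168.135.0/25
60 hosts -> /26 (62 usable): 192.168.135.128/26
28 hosts -> /27 (30 usable): 192.168.135.192/27
Allocation: 192.168.135.0/25 (97 hosts, 126 usable); 192.168.135.128/26 (60 hosts, 62 usable); 192.168.135.192/27 (28 hosts, 30 usable)


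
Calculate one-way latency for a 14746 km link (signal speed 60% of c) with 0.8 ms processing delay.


Speed = 0.6 * 3e5 km/s = 180000 km/s
Propagation delay = 14746 / 180000 = 0.0819 s = 81.9222 ms
Processing delay = 0.8 ms
Total one-way latency = 82.7222 ms


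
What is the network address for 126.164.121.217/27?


IP:   01111110.10100100.01111001.11011001
Mask: 11111111.11111111.11111111.11100000
AND operation:
Net:  01111110.10100100.01111001.11000000
Network: 126.164.121.192/27


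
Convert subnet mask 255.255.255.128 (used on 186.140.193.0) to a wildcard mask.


Subnet mask: 255.255.255.128
Wildcard = 255.255.255.255 - subnet mask
255 - 255 = 0
255 - 255 = 0
255 - 255 = 0
255 - 128 = 127
Wildcard: 0.0.0.127


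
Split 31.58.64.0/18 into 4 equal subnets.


New prefix = 18 + 2 = 20
Each subnet has 4096 addresses
  31.58.64.0/20
  31.58.80.0/20
  31.58.96.0/20
  31.58.112.0/20
Subnets: 31.58.64.0/20, 31.58.80.0/20, 31.58.96.0/20, 31.58.112.0/20


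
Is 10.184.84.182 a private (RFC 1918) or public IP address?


RFC 1918 private ranges:
  10.0.0.0/8 (10.0.0.0 - 10.255.255.255)
  172.16.0.0/12 (172.16.0.0 - 172.31.255.255)
  192.168.0.0/16 (192.168.0.0 - 192.168.255.255)
Private (in 10.0.0.0/8)


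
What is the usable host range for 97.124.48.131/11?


Network: 97.96.0.0
Broadcast: 97.127.255.255
First usable = network + 1
Last usable = broadcast - 1
Range: 97.96.0.1 to 97.127.255.254


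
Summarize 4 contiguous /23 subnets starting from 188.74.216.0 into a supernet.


Original prefix: /23
Number of subnets: 4 = 2^2
New prefix = 23 - 2 = 21
Supernet: 188.74.216.0/21


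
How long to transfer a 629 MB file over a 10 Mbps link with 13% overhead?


Effective throughput = 10 * (1 - 13/100) = 8.7 Mbps
File size in Mb = 629 * 8 = 5032 Mb
Time = 5032 / 8.7
Time = 578.3908 seconds


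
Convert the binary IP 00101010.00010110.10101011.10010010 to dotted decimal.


00101010 = 42
00010110 = 22
10101011 = 171
10010010 = 146
IP: 42.22.171.146


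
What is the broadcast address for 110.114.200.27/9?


Network: 110.0.0.0/9
Host bits = 23
Set all host bits to 1:
Broadcast: 110.127.255.255


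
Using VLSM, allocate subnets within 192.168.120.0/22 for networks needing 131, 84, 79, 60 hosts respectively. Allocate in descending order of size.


131 hosts -> /24 (254 usable): 192.168.120.0/24
84 hosts -> /25 (126 usable): 192.168.121.0/25
79 hosts -> /25 (126 usable): 192.168.121.128/25
60 hosts -> /26 (62 usable): 192.168.122.0/26
Allocation: 192.168.120.0/24 (131 hosts, 254 usable); 192.168.121.0/25 (84 hosts, 126 usable); 192.168.121.128/25 (79 hosts, 126 usable); 192.168.122.0/26 (60 hosts, 62 usable)


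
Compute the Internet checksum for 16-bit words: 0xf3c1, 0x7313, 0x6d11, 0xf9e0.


Sum all words (with carry folding):
+ 0xf3c1 = 0xf3c1
+ 0x7313 = 0x66d5
+ 0x6d11 = 0xd3e6
+ 0xf9e0 = 0xcdc7
One's complement: ~0xcdc7
Checksum = 0x3238


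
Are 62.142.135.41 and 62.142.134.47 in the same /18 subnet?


Mask: 255.255.192.0
62.142.135.41 AND mask = 62.142.128.0
62.142.134.47 AND mask = 62.142.128.0
Yes, same subnet (62.142.128.0)


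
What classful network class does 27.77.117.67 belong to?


First octet: 27
Binary: 00011011
0xxxxxxx -> Class A (1-126)
Class A, default mask 255.0.0.0 (/8)


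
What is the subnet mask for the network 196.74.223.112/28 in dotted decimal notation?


/28 means 28 network bits, 4 host bits
Binary: 11111111111111111111111111110000
Mask: 255.255.255.240


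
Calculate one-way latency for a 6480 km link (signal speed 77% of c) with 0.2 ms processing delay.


Speed = 0.77 * 3e5 km/s = 231000 km/s
Propagation delay = 6480 / 231000 = 0.0281 s = 28.0519 ms
Processing delay = 0.2 ms
Total one-way latency = 28.2519 ms


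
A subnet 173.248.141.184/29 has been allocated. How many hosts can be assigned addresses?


Host bits = 32 - 29 = 3
Total addresses = 2^3 = 8
Usable = total - 2 (network and broadcast)
Usable hosts: 6


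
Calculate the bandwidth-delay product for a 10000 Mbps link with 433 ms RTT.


BDP = bandwidth * RTT
= 10000 Mbps * 433 ms
= 10000 * 1e6 * 433 / 1000 bits
= 4330000000 bits
= 541250000 bytes
= 528564.4531 KB
BDP = 4330000000 bits (541250000 bytes)


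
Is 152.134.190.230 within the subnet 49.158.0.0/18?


Subnet network: 49.158.0.0
Test IP AND mask: 152.134.128.0
No, 152.134.190.230 is not in 49.158.0.0/18


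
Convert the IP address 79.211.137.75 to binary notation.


79 = 01001111
211 = 11010011
137 = 10001001
75 = 01001011
Binary: 01001111.11010011.10001001.01001011


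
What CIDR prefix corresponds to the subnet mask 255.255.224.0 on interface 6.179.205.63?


Binary: 11111111.11111111.11100000.00000000
Count leading 1s
Prefix: /19


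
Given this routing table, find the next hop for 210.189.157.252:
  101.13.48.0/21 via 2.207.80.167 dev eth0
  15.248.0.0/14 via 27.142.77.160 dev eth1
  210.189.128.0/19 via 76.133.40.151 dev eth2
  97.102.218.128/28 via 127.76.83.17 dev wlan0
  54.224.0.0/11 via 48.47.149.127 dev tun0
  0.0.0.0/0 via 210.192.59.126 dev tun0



Longest prefix match for 210.189.157.252:
  /21 101.13.48.0: no
  /14 15.248.0.0: no
  /19 210.189.128.0: MATCH
  /28 97.102.218.128: no
  /11 54.224.0.0: no
  /0 0.0.0.0: MATCH
Selected: next-hop 76.133.40.151 via eth2 (matched /19)


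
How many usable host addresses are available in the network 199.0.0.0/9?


Host bits = 32 - 9 = 23
Total addresses = 2^23 = 8388608
Usable = total - 2 (network and broadcast)
Usable hosts: 8388606


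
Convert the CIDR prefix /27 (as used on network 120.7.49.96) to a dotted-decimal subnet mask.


/27 means 27 network bits, 5 host bits
Binary: 11111111111111111111111111100000
Mask: 255.255.255.224


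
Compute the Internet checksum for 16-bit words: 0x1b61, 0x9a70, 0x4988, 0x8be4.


Sum all words (with carry folding):
+ 0x1b61 = 0x1b61
+ 0x9a70 = 0xb5d1
+ 0x4988 = 0xff59
+ 0x8be4 = 0x8b3e
One's complement: ~0x8b3e
Checksum = 0x74c1


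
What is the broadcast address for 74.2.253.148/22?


Network: 74.2.252.0/22
Host bits = 10
Set all host bits to 1:
Broadcast: 74.2.255.255


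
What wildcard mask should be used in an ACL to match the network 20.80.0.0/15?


Subnet mask: 255.254.0.0
Wildcard = 255.255.255.255 - subnet mask
255 - 255 = 0
255 - 254 = 1
255 - 0 = 255
255 - 0 = 255
Wildcard: 0.1.255.255


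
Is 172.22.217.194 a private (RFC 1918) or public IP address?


RFC 1918 private ranges:
  10.0.0.0/8 (10.0.0.0 - 10.255.255.255)
  172.16.0.0/12 (172.16.0.0 - 172.31.255.255)
  192.168.0.0/16 (192.168.0.0 - 192.168.255.255)
Private (in 172.16.0.0/12)


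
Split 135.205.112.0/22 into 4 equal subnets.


New prefix = 22 + 2 = 24
Each subnet has 256 addresses
  135.205.112.0/24
  135.205.113.0/24
  135.205.114.0/24
  135.205.115.0/24
Subnets: 135.205.112.0/24, 135.205.113.0/24, 135.205.114.0/24, 135.205.115.0/24


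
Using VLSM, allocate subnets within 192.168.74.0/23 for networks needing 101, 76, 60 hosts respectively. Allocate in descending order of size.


101 hosts -> /25 (126 usable): 192.168.74.0/25
76 hosts -> /25 (126 usable): 192.168.74.128/25
60 hosts -> /26 (62 usable): 192.168.75.0/26
Allocation: 192.168.74.0/25 (101 hosts, 126 usable); 192.168.74.128/25 (76 hosts, 126 usable); 192.168.75.0/26 (60 hosts, 62 usable)


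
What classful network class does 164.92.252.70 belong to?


First octet: 164
Binary: 10100100
10xxxxxx -> Class B (128-191)
Class B, default mask 255.255.0.0 (/16)


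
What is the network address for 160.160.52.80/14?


IP:   10100000.10100000.00110100.01010000
Mask: 11111111.11111100.00000000.00000000
AND operation:
Net:  10100000.10100000.00000000.00000000
Network: 160.160.0.0/14


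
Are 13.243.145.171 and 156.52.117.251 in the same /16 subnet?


Mask: 255.255.0.0
13.243.145.171 AND mask = 13.243.0.0
156.52.117.251 AND mask = 156.52.0.0
No, different subnets (13.243.0.0 vs 156.52.0.0)


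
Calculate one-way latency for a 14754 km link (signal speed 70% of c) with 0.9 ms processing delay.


Speed = 0.7 * 3e5 km/s = 210000 km/s
Propagation delay = 14754 / 210000 = 0.0703 s = 70.2571 ms
Processing delay = 0.9 ms
Total one-way latency = 71.1571 ms


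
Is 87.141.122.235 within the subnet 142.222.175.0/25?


Subnet network: 142.222.175.0
Test IP AND mask: 87.141.122.128
No, 87.141.122.235 is not in 142.222.175.0/25


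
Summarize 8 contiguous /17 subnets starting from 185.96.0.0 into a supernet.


Original prefix: /17
Number of subnets: 8 = 2^3
New prefix = 17 - 3 = 14
Supernet: 185.96.0.0/14


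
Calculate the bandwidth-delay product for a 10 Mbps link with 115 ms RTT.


BDP = bandwidth * RTT
= 10 Mbps * 115 ms
= 10 * 1e6 * 115 / 1000 bits
= 1150000 bits
= 143750 bytes
= 140.3809 KB
BDP = 1150000 bits (143750 bytes)


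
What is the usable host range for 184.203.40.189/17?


Network: 184.203.0.0
Broadcast: 184.203.127.255
First usable = network + 1
Last usable = broadcast - 1
Range: 184.203.0.1 to 184.203.127.254


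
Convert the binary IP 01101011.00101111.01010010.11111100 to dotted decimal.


01101011 = 107
00101111 = 47
01010010 = 82
11111100 = 252
IP: 107.47.82.252


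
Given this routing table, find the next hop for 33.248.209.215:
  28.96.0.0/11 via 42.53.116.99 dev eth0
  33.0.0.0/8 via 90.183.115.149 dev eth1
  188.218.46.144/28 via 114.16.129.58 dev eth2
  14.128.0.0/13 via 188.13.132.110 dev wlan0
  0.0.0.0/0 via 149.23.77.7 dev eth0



Longest prefix match for 33.248.209.215:
  /11 28.96.0.0: no
  /8 33.0.0.0: MATCH
  /28 188.218.46.144: no
  /13 14.128.0.0: no
  /0 0.0.0.0: MATCH
Selected: next-hop 90.183.115.149 via eth1 (matched /8)


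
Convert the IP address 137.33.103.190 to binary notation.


137 = 10001001
33 = 00100001
103 = 01100111
190 = 10111110
Binary: 10001001.00100001.01100111.10111110


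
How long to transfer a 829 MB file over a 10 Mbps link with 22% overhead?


Effective throughput = 10 * (1 - 22/100) = 7.8 Mbps
File size in Mb = 829 * 8 = 6632 Mb
Time = 6632 / 7.8
Time = 850.2564 seconds


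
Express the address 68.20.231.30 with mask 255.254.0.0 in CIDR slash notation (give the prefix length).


Binary: 11111111.11111110.00000000.00000000
Count leading 1s
Prefix: /15


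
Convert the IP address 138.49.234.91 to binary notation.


138 = 10001010
49 = 00110001
234 = 11101010
91 = 01011011
Binary: 10001010.00110001.11101010.01011011


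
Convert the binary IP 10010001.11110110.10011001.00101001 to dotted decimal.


10010001 = 145
11110110 = 246
10011001 = 153
00101001 = 41
IP: 145.246.153.41


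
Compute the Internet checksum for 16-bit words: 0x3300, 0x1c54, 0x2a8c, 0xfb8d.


Sum all words (with carry folding):
+ 0x3300 = 0x3300
+ 0x1c54 = 0x4f54
+ 0x2a8c = 0x79e0
+ 0xfb8d = 0x756e
One's complement: ~0x756e
Checksum = 0x8a91


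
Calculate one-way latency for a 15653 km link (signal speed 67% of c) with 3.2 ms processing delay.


Speed = 0.67 * 3e5 km/s = 201000 km/s
Propagation delay = 15653 / 201000 = 0.0779 s = 77.8756 ms
Processing delay = 3.2 ms
Total one-way latency = 81.0756 ms


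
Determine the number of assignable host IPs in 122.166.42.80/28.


Host bits = 32 - 28 = 4
Total addresses = 2^4 = 16
Usable = total - 2 (network and broadcast)
Usable hosts: 14


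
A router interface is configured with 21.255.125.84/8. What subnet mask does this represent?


/8 means 8 network bits, 24 host bits
Binary: 11111111000000000000000000000000
Mask: 255.0.0.0


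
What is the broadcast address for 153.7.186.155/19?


Network: 153.7.160.0/19
Host bits = 13
Set all host bits to 1:
Broadcast: 153.7.191.255


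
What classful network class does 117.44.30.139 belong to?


First octet: 117
Binary: 01110101
0xxxxxxx -> Class A (1-126)
Class A, default mask 255.0.0.0 (/8)


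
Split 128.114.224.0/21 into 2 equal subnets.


New prefix = 21 + 1 = 22
Each subnet has 1024 addresses
  128.114.224.0/22
  128.114.228.0/22
Subnets: 128.114.224.0/22, 128.114.228.0/22


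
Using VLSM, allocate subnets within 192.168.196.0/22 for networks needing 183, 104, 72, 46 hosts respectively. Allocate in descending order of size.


183 hosts -> /24 (254 usable): 192.168.196.0/24
104 hosts -> /25 (126 usable): 192.168.197.0/25
72 hosts -> /25 (126 usable): 192.168.197.128/25
46 hosts -> /26 (62 usable): 192.168.198.0/26
Allocation: 192.168.196.0/24 (183 hosts, 254 usable); 192.168.197.0/25 (104 hosts, 126 usable); 192.168.197.128/25 (72 hosts, 126 usable); 192.168.198.0/26 (46 hosts, 62 usable)


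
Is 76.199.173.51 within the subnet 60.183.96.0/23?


Subnet network: 60.183.96.0
Test IP AND mask: 76.199.172.0
No, 76.199.173.51 is not in 60.183.96.0/23


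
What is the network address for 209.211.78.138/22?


IP:   11010001.11010011.01001110.10001010
Mask: 11111111.11111111.11111100.00000000
AND operation:
Net:  11010001.11010011.01001100.00000000
Network: 209.211.76.0/22


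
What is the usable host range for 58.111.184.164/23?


Network: 58.111.184.0
Broadcast: 58.111.185.255
First usable = network + 1
Last usable = broadcast - 1
Range: 58.111.184.1 to 58.111.185.254


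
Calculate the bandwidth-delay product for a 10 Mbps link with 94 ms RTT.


BDP = bandwidth * RTT
= 10 Mbps * 94 ms
= 10 * 1e6 * 94 / 1000 bits
= 940000 bits
= 117500 bytes
= 114.7461 KB
BDP = 940000 bits (117500 bytes)


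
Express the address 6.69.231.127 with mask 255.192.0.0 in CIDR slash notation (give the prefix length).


Binary: 11111111.11000000.00000000.00000000
Count leading 1s
Prefix: /10


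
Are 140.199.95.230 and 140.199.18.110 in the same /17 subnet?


Mask: 255.255.128.0
140.199.95.230 AND mask = 140.199.0.0
140.199.18.110 AND mask = 140.199.0.0
Yes, same subnet (140.199.0.0)


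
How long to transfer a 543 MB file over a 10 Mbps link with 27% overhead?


Effective throughput = 10 * (1 - 27/100) = 7.3 Mbps
File size in Mb = 543 * 8 = 4344 Mb
Time = 4344 / 7.3
Time = 595.0685 seconds


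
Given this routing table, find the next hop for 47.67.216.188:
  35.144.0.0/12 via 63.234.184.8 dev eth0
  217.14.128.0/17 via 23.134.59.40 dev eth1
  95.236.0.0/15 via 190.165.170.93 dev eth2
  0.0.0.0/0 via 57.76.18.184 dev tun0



Longest prefix match for 47.67.216.188:
  /12 35.144.0.0: no
  /17 217.14.128.0: no
  /15 95.236.0.0: no
  /0 0.0.0.0: MATCH
Selected: next-hop 57.76.18.184 via tun0 (matched /0)


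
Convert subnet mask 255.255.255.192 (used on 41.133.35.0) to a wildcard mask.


Subnet mask: 255.255.255.192
Wildcard = 255.255.255.255 - subnet mask
255 - 255 = 0
255 - 255 = 0
255 - 255 = 0
255 - 192 = 63
Wildcard: 0.0.0.63


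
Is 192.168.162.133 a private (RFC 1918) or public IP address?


RFC 1918 private ranges:
  10.0.0.0/8 (10.0.0.0 - 10.255.255.255)
  172.16.0.0/12 (172.16.0.0 - 172.31.255.255)
  192.168.0.0/16 (192.168.0.0 - 192.168.255.255)
Private (in 192.168.0.0/16)


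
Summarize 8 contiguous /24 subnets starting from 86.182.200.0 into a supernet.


Original prefix: /24
Number of subnets: 8 = 2^3
New prefix = 24 - 3 = 21
Supernet: 86.182.200.0/21


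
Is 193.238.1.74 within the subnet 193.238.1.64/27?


Subnet network: 193.238.1.64
Test IP AND mask: 193.238.1.64
Yes, 193.238.1.74 is in 193.238.1.64/27


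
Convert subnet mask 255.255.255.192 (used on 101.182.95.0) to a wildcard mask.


Subnet mask: 255.255.255.192
Wildcard = 255.255.255.255 - subnet mask
255 - 255 = 0
255 - 255 = 0
255 - 255 = 0
255 - 192 = 63
Wildcard: 0.0.0.63


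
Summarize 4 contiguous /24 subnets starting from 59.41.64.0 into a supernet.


Original prefix: /24
Number of subnets: 4 = 2^2
New prefix = 24 - 2 = 22
Supernet: 59.41.64.0/22


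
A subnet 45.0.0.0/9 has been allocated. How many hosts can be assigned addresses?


Host bits = 32 - 9 = 23
Total addresses = 2^23 = 8388608
Usable = total - 2 (network and broadcast)
Usable hosts: 8388606


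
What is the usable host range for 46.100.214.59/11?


Network: 46.96.0.0
Broadcast: 46.127.255.255
First usable = network + 1
Last usable = broadcast - 1
Range: 46.96.0.1 to 46.127.255.254


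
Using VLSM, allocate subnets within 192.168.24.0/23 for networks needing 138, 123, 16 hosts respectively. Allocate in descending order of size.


138 hosts -> /24 (254 usable): 192.168.24.0/24
123 hosts -> /25 (126 usable): 192.168.25.0/25
16 hosts -> /27 (30 usable): 192.168.25.128/27
Allocation: 192.168.24.0/24 (138 hosts, 254 usable); 192.168.25.0/25 (123 hosts, 126 usable); 192.168.25.128/27 (16 hosts, 30 usable)


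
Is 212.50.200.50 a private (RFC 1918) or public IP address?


RFC 1918 private ranges:
  10.0.0.0/8 (10.0.0.0 - 10.255.255.255)
  172.16.0.0/12 (172.16.0.0 - 172.31.255.255)
  192.168.0.0/16 (192.168.0.0 - 192.168.255.255)
Public (not in any RFC 1918 range)


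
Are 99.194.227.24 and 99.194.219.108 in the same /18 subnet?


Mask: 255.255.192.0
99.194.227.24 AND mask = 99.194.192.0
99.194.219.108 AND mask = 99.194.192.0
Yes, same subnet (99.194.192.0)


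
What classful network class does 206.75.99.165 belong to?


First octet: 206
Binary: 11001110
110xxxxx -> Class C (192-223)
Class C, default mask 255.255.255.0 (/24)


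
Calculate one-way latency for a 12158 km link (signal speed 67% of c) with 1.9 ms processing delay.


Speed = 0.67 * 3e5 km/s = 201000 km/s
Propagation delay = 12158 / 201000 = 0.0605 s = 60.4876 ms
Processing delay = 1.9 ms
Total one-way latency = 62.3876 ms


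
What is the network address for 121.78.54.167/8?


IP:   01111001.01001110.00110110.10100111
Mask: 11111111.00000000.00000000.00000000
AND operation:
Net:  01111001.00000000.00000000.00000000
Network: 121.0.0.0/8


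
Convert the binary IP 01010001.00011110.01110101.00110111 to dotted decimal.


01010001 = 81
00011110 = 30
01110101 = 117
00110111 = 55
IP: 81.30.117.55


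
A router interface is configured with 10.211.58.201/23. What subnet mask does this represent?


/23 means 23 network bits, 9 host bits
Binary: 11111111111111111111111000000000
Mask: 255.255.254.0


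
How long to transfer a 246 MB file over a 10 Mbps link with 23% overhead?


Effective throughput = 10 * (1 - 23/100) = 7.7 Mbps
File size in Mb = 246 * 8 = 1968 Mb
Time = 1968 / 7.7
Time = 255.5844 seconds


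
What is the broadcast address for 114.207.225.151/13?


Network: 114.200.0.0/13
Host bits = 19
Set all host bits to 1:
Broadcast: 114.207.255.255


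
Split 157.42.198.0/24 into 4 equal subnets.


New prefix = 24 + 2 = 26
Each subnet has 64 addresses
  157.42.198.0/26
  157.42.198.64/26
  157.42.198.128/26
  157.42.198.192/26
Subnets: 157.42.198.0/26, 157.42.198.64/26, 157.42.198.128/26, 157.42.198.192/26


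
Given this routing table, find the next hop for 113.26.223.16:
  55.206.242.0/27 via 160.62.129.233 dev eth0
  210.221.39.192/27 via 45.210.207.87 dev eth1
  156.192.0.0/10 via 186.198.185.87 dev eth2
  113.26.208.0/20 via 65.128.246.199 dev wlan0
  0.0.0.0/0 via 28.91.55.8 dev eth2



Longest prefix match for 113.26.223.16:
  /27 55.206.242.0: no
  /27 210.221.39.192: no
  /10 156.192.0.0: no
  /20 113.26.208.0: MATCH
  /0 0.0.0.0: MATCH
Selected: next-hop 65.128.246.199 via wlan0 (matched /20)


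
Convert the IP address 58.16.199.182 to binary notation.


58 = 00111010
16 = 00010000
199 = 11000111
182 = 10110110
Binary: 00111010.00010000.11000111.10110110


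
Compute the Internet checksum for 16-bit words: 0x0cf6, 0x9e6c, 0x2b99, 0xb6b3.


Sum all words (with carry folding):
+ 0x0cf6 = 0x0cf6
+ 0x9e6c = 0xab62
+ 0x2b99 = 0xd6fb
+ 0xb6b3 = 0x8daf
One's complement: ~0x8daf
Checksum = 0x7250


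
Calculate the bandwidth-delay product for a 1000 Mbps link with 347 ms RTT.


BDP = bandwidth * RTT
= 1000 Mbps * 347 ms
= 1000 * 1e6 * 347 / 1000 bits
= 347000000 bits
= 43375000 bytes
= 42358.3984 KB
BDP = 347000000 bits (43375000 bytes)


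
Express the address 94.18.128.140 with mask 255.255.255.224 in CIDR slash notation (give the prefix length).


Binary: 11111111.11111111.11111111.11100000
Count leading 1s
Prefix: /27


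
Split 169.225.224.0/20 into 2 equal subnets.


New prefix = 20 + 1 = 21
Each subnet has 2048 addresses
  169.225.224.0/21
  169.225.232.0/21
Subnets: 169.225.224.0/21, 169.225.232.0/21


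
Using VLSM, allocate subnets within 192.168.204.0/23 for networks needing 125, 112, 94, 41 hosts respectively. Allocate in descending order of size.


125 hosts -> /25 (126 usable): 192.168.204.0/25
112 hosts -> /25 (126 usable): 192.168.204.128/25
94 hosts -> /25 (126 usable): 192.168.205.0/25
41 hosts -> /26 (62 usable): 192.168.205.128/26
Allocation: 192.168.204.0/25 (125 hosts, 126 usable); 192.168.204.128/25 (112 hosts, 126 usable); 192.168.205.0/25 (94 hosts, 126 usable); 192.168.205.128/26 (41 hosts, 62 usable)


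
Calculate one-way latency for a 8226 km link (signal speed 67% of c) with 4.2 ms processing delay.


Speed = 0.67 * 3e5 km/s = 201000 km/s
Propagation delay = 8226 / 201000 = 0.0409 s = 40.9254 ms
Processing delay = 4.2 ms
Total one-way latency = 45.1254 ms


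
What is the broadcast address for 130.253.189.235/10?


Network: 130.192.0.0/10
Host bits = 22
Set all host bits to 1:
Broadcast: 130.255.255.255


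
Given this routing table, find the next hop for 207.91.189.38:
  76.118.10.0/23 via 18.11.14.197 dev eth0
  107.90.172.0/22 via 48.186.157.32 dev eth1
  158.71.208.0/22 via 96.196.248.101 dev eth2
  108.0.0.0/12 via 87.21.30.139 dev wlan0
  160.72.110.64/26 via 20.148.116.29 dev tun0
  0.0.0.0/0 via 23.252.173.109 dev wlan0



Longest prefix match for 207.91.189.38:
  /23 76.118.10.0: no
  /22 107.90.172.0: no
  /22 158.71.208.0: no
  /12 108.0.0.0: no
  /26 160.72.110.64: no
  /0 0.0.0.0: MATCH
Selected: next-hop 23.252.173.109 via wlan0 (matched /0)


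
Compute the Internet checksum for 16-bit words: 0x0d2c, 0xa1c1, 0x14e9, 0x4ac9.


Sum all words (with carry folding):
+ 0x0d2c = 0x0d2c
+ 0xa1c1 = 0xaeed
+ 0x14e9 = 0xc3d6
+ 0x4ac9 = 0x0ea0
One's complement: ~0x0ea0
Checksum = 0xf15f


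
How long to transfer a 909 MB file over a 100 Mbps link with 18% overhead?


Effective throughput = 100 * (1 - 18/100) = 82 Mbps
File size in Mb = 909 * 8 = 7272 Mb
Time = 7272 / 82
Time = 88.6829 seconds


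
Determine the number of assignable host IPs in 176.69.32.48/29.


Host bits = 32 - 29 = 3
Total addresses = 2^3 = 8
Usable = total - 2 (network and broadcast)
Usable hosts: 6


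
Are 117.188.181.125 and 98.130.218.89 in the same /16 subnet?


Mask: 255.255.0.0
117.188.181.125 AND mask = 117.188.0.0
98.130.218.89 AND mask = 98.130.0.0
No, different subnets (117.188.0.0 vs 98.130.0.0)


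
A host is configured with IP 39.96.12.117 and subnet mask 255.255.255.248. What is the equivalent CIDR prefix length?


Binary: 11111111.11111111.11111111.11111000
Count leading 1s
Prefix: /29


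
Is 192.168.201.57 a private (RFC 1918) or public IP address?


RFC 1918 private ranges:
  10.0.0.0/8 (10.0.0.0 - 10.255.255.255)
  172.16.0.0/12 (172.16.0.0 - 172.31.255.255)
  192.168.0.0/16 (192.168.0.0 - 192.168.255.255)
Private (in 192.168.0.0/16)


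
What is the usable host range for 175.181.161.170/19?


Network: 175.181.160.0
Broadcast: 175.181.191.255
First usable = network + 1
Last usable = broadcast - 1
Range: 175.181.160.1 to 175.181.191.254


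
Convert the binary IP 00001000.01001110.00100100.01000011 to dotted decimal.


00001000 = 8
01001110 = 78
00100100 = 36
01000011 = 67
IP: 8.78.36.67


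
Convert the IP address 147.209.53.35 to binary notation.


147 = 10010011
209 = 11010001
53 = 00110101
35 = 00100011
Binary: 10010011.11010001.00110101.00100011


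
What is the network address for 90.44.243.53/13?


IP:   01011010.00101100.11110011.00110101
Mask: 11111111.11111000.00000000.00000000
AND operation:
Net:  01011010.00101000.00000000.00000000
Network: 90.40.0.0/13


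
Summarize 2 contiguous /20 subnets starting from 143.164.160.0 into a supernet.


Original prefix: /20
Number of subnets: 2 = 2^1
New prefix = 20 - 1 = 19
Supernet: 143.164.160.0/19


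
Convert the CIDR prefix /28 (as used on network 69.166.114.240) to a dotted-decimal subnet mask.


/28 means 28 network bits, 4 host bits
Binary: 11111111111111111111111111110000
Mask: 255.255.255.240


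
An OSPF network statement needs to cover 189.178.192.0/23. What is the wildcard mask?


Subnet mask: 255.255.254.0
Wildcard = 255.255.255.255 - subnet mask
255 - 255 = 0
255 - 255 = 0
255 - 254 = 1
255 - 0 = 255
Wildcard: 0.0.1.255


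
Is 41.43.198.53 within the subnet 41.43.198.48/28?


Subnet network: 41.43.198.48
Test IP AND mask: 41.43.198.48
Yes, 41.43.198.53 is in 41.43.198.48/28


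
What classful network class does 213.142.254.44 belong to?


First octet: 213
Binary: 11010101
110xxxxx -> Class C (192-223)
Class C, default mask 255.255.255.0 (/24)


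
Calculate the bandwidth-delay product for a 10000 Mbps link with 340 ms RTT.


BDP = bandwidth * RTT
= 10000 Mbps * 340 ms
= 10000 * 1e6 * 340 / 1000 bits
= 3400000000 bits
= 425000000 bytes
= 415039.0625 KB
BDP = 3400000000 bits (425000000 bytes)


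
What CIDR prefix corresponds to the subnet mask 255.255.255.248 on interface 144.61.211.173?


Binary: 11111111.11111111.11111111.11111000
Count leading 1s
Prefix: /29


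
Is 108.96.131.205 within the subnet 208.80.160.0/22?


Subnet network: 208.80.160.0
Test IP AND mask: 108.96.128.0
No, 108.96.131.205 is not in 208.80.160.0/22


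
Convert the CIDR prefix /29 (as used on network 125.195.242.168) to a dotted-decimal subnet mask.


/29 means 29 network bits, 3 host bits
Binary: 11111111111111111111111111111000
Mask: 255.255.255.248


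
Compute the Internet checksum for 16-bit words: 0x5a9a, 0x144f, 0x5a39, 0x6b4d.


Sum all words (with carry folding):
+ 0x5a9a = 0x5a9a
+ 0x144f = 0x6ee9
+ 0x5a39 = 0xc922
+ 0x6b4d = 0x3470
One's complement: ~0x3470
Checksum = 0xcb8f


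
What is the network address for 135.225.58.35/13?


IP:   10000111.11100001.00111010.00100011
Mask: 11111111.11111000.00000000.00000000
AND operation:
Net:  10000111.11100000.00000000.00000000
Network: 135.224.0.0/13
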